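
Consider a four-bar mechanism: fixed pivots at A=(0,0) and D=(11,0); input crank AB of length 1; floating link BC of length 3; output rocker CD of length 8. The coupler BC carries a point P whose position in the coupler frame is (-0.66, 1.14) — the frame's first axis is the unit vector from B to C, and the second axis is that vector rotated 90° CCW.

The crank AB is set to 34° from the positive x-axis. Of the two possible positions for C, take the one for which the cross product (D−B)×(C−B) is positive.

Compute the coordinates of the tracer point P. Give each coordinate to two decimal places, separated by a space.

A=(0,0), D=(11.00,0)
B = A + 1.00·(cos34°, sin34°) = (0.8290, 0.5592)
|BD| = 10.1863
circle(B,3.00) ∩ circle(D,8.00): a=2.3935, h=1.8087
  candidates: C₊=(3.3182,2.2338) cross=18.424; C₋=(3.1196,-1.3782) cross=-18.424
  mode + wants cross > 0 → take C=(3.3182,2.2338) (cross=18.424)
ex = (C−B)/|BC| = (0.8297,0.5582); ey = (-0.5582,0.8297)
P = B + -0.66·ex + 1.14·ey = (-0.3549,1.1367)

-0.35 1.14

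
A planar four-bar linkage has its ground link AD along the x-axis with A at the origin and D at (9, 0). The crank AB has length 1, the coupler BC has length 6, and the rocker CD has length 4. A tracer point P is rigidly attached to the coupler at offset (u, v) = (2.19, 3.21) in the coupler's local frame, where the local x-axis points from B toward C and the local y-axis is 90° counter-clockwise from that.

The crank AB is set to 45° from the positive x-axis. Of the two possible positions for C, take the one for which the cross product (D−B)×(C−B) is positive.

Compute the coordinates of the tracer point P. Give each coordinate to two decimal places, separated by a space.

A=(0,0), D=(9.00,0)
B = A + 1.00·(cos45°, sin45°) = (0.7071, 0.7071)
|BD| = 8.3230
circle(B,6.00) ∩ circle(D,4.00): a=5.3630, h=2.6904
  candidates: C₊=(6.2793,2.9322) cross=22.392; C₋=(5.8221,-2.4292) cross=-22.392
  mode + wants cross > 0 → take C=(6.2793,2.9322) (cross=22.392)
ex = (C−B)/|BC| = (0.9287,0.3708); ey = (-0.3708,0.9287)
P = B + 2.19·ex + 3.21·ey = (1.5505,4.5004)

1.55 4.50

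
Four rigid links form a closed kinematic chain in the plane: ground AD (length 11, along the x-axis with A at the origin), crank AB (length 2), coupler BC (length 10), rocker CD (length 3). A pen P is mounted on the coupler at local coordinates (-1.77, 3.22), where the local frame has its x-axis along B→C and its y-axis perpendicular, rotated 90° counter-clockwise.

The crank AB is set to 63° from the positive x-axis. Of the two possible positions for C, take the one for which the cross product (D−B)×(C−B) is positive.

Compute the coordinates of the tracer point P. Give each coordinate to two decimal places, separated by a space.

-1.24 4.76

A=(0,0), D=(11.00,0)
B = A + 2.00·(cos63°, sin63°) = (0.9080, 1.7820)
|BD| = 10.2481
circle(B,10.00) ∩ circle(D,3.00): a=9.5639, h=2.9209
  candidates: C₊=(10.8341,2.9954) cross=29.934; C₋=(9.8183,-2.7574) cross=-29.934
  mode + wants cross > 0 → take C=(10.8341,2.9954) (cross=29.934)
ex = (C−B)/|BC| = (0.9926,0.1213); ey = (-0.1213,0.9926)
P = B + -1.77·ex + 3.22·ey = (-1.2397,4.7634)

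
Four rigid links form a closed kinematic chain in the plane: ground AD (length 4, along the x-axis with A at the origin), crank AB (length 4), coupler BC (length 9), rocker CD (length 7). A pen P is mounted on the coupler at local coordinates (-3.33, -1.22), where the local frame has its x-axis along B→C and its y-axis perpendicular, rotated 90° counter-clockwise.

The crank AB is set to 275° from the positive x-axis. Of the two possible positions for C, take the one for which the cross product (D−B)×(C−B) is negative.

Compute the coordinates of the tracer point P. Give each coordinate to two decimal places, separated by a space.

A=(0,0), D=(4.00,0)
B = A + 4.00·(cos275°, sin275°) = (0.3486, -3.9848)
|BD| = 5.4047
circle(B,9.00) ∩ circle(D,7.00): a=5.6627, h=6.9952
  candidates: C₊=(-0.9831,4.9161) cross=37.807; C₋=(9.3317,-4.5357) cross=-37.807
  mode - wants cross < 0 → take C=(9.3317,-4.5357) (cross=-37.807)
ex = (C−B)/|BC| = (0.9981,-0.0612); ey = (0.0612,0.9981)
P = B + -3.33·ex + -1.22·ey = (-3.0498,-4.9987)

-3.05 -5.00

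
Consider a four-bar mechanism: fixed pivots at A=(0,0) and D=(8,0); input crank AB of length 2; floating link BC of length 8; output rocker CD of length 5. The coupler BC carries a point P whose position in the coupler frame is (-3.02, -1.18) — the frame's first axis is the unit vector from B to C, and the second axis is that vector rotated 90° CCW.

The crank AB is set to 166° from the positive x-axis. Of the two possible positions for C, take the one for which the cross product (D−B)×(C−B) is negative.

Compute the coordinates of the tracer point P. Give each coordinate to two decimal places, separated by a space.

A=(0,0), D=(8.00,0)
B = A + 2.00·(cos166°, sin166°) = (-1.9406, 0.4838)
|BD| = 9.9524
circle(B,8.00) ∩ circle(D,5.00): a=6.9355, h=3.9873
  candidates: C₊=(5.1806,4.1293) cross=39.683; C₋=(4.7929,-3.8359) cross=-39.683
  mode - wants cross < 0 → take C=(4.7929,-3.8359) (cross=-39.683)
ex = (C−B)/|BC| = (0.8417,-0.5400); ey = (0.5400,0.8417)
P = B + -3.02·ex + -1.18·ey = (-5.1196,1.1214)

-5.12 1.12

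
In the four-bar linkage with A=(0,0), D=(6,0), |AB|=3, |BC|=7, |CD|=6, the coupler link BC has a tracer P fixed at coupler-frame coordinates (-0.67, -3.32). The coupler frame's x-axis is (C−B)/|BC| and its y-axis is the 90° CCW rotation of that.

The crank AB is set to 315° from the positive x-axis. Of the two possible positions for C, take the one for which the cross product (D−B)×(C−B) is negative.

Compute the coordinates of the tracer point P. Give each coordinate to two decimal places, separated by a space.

A=(0,0), D=(6.00,0)
B = A + 3.00·(cos315°, sin315°) = (2.1213, -2.1213)
|BD| = 4.4209
circle(B,7.00) ∩ circle(D,6.00): a=3.6807, h=5.9542
  candidates: C₊=(2.4936,4.8688) cross=26.323; C₋=(8.2077,-5.5791) cross=-26.323
  mode - wants cross < 0 → take C=(8.2077,-5.5791) (cross=-26.323)
ex = (C−B)/|BC| = (0.8695,-0.4940); ey = (0.4940,0.8695)
P = B + -0.67·ex + -3.32·ey = (-0.1012,-4.6770)

-0.10 -4.68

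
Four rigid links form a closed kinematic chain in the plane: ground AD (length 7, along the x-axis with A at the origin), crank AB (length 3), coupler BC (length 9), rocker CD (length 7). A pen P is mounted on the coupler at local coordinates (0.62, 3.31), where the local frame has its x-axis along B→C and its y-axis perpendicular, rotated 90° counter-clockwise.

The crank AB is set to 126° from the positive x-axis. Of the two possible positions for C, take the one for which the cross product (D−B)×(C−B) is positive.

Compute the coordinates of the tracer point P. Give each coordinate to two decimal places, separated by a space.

-2.88 5.60

A=(0,0), D=(7.00,0)
B = A + 3.00·(cos126°, sin126°) = (-1.7634, 2.4271)
|BD| = 9.0932
circle(B,9.00) ∩ circle(D,7.00): a=6.3062, h=6.4212
  candidates: C₊=(6.0279,6.9322) cross=58.390; C₋=(2.6002,-5.4444) cross=-58.390
  mode + wants cross > 0 → take C=(6.0279,6.9322) (cross=58.390)
ex = (C−B)/|BC| = (0.8657,0.5006); ey = (-0.5006,0.8657)
P = B + 0.62·ex + 3.31·ey = (-2.8835,5.6029)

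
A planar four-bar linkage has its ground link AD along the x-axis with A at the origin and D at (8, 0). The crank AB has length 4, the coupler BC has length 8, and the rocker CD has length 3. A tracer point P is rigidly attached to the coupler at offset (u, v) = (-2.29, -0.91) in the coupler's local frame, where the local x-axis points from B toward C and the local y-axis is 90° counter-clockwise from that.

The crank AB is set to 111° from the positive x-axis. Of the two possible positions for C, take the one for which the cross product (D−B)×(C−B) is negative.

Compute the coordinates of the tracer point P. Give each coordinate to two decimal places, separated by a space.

A=(0,0), D=(8.00,0)
B = A + 4.00·(cos111°, sin111°) = (-1.4335, 3.7343)
|BD| = 10.1457
circle(B,8.00) ∩ circle(D,3.00): a=7.7834, h=1.8491
  candidates: C₊=(6.4841,2.5888) cross=18.761; C₋=(5.1229,-0.8498) cross=-18.761
  mode - wants cross < 0 → take C=(5.1229,-0.8498) (cross=-18.761)
ex = (C−B)/|BC| = (0.8195,-0.5730); ey = (0.5730,0.8195)
P = B + -2.29·ex + -0.91·ey = (-3.8317,4.3007)

-3.83 4.30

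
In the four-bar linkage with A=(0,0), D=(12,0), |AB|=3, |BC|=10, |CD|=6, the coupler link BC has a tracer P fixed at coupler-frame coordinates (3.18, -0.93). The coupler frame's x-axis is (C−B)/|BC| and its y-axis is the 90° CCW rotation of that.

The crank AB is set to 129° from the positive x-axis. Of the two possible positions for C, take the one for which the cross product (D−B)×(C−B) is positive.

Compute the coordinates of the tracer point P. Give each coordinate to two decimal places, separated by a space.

1.42 2.07

A=(0,0), D=(12.00,0)
B = A + 3.00·(cos129°, sin129°) = (-1.8880, 2.3314)
|BD| = 14.0823
circle(B,10.00) ∩ circle(D,6.00): a=9.3135, h=3.6412
  candidates: C₊=(7.8999,4.3805) cross=51.277; C₋=(6.6942,-2.8015) cross=-51.277
  mode + wants cross > 0 → take C=(7.8999,4.3805) (cross=51.277)
ex = (C−B)/|BC| = (0.9788,0.2049); ey = (-0.2049,0.9788)
P = B + 3.18·ex + -0.93·ey = (1.4151,2.0728)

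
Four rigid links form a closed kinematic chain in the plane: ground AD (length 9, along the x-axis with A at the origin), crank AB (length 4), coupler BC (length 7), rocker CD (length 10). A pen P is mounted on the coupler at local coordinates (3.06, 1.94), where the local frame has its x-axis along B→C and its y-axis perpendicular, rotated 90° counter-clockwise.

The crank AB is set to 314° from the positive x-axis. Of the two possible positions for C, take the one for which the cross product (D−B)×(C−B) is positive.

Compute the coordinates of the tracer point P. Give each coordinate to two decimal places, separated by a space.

A=(0,0), D=(9.00,0)
B = A + 4.00·(cos314°, sin314°) = (2.7786, -2.8774)
|BD| = 6.8545
circle(B,7.00) ∩ circle(D,10.00): a=-0.2929, h=6.9939
  candidates: C₊=(-0.4231,3.3475) cross=47.940; C₋=(5.4486,-9.3481) cross=-47.940
  mode + wants cross > 0 → take C=(-0.4231,3.3475) (cross=47.940)
ex = (C−B)/|BC| = (-0.4574,0.8893); ey = (-0.8893,-0.4574)
P = B + 3.06·ex + 1.94·ey = (-0.3461,-1.0435)

-0.35 -1.04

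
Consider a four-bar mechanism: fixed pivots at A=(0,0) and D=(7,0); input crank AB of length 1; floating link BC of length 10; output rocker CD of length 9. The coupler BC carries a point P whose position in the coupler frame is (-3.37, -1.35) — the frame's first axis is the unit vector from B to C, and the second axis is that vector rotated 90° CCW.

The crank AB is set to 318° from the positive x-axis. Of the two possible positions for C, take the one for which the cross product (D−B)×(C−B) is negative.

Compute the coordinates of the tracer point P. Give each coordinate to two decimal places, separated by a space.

-2.26 1.38

A=(0,0), D=(7.00,0)
B = A + 1.00·(cos318°, sin318°) = (0.7431, -0.6691)
|BD| = 6.2925
circle(B,10.00) ∩ circle(D,9.00): a=4.6560, h=8.8500
  candidates: C₊=(4.4317,8.6258) cross=55.689; C₋=(6.3138,-8.9738) cross=-55.689
  mode - wants cross < 0 → take C=(6.3138,-8.9738) (cross=-55.689)
ex = (C−B)/|BC| = (0.5571,-0.8305); ey = (0.8305,0.5571)
P = B + -3.37·ex + -1.35·ey = (-2.2553,1.3775)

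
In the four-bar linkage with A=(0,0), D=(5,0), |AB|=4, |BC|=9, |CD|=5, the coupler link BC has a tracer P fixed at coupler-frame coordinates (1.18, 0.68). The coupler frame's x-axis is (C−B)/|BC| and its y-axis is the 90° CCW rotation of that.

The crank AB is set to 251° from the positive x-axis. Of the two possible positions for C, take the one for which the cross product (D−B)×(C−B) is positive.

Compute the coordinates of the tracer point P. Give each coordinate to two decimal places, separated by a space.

-1.41 -2.42

A=(0,0), D=(5.00,0)
B = A + 4.00·(cos251°, sin251°) = (-1.3023, -3.7821)
|BD| = 7.3500
circle(B,9.00) ∩ circle(D,5.00): a=7.4845, h=4.9982
  candidates: C₊=(2.5434,4.3549) cross=36.737; C₋=(7.6872,-4.2165) cross=-36.737
  mode + wants cross > 0 → take C=(2.5434,4.3549) (cross=36.737)
ex = (C−B)/|BC| = (0.4273,0.9041); ey = (-0.9041,0.4273)
P = B + 1.18·ex + 0.68·ey = (-1.4129,-2.4247)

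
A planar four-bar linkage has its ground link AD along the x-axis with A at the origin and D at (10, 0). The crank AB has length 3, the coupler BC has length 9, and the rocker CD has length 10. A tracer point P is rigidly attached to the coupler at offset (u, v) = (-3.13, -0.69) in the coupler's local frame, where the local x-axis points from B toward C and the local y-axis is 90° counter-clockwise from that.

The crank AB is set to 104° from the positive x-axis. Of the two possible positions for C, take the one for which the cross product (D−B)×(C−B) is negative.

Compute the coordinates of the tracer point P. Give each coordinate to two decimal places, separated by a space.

-2.27 5.72

A=(0,0), D=(10.00,0)
B = A + 3.00·(cos104°, sin104°) = (-0.7258, 2.9109)
|BD| = 11.1137
circle(B,9.00) ∩ circle(D,10.00): a=4.7021, h=7.6740
  candidates: C₊=(5.8221,9.0854) cross=85.287; C₋=(1.8022,-5.7268) cross=-85.287
  mode - wants cross < 0 → take C=(1.8022,-5.7268) (cross=-85.287)
ex = (C−B)/|BC| = (0.2809,-0.9597); ey = (0.9597,0.2809)
P = B + -3.13·ex + -0.69·ey = (-2.2672,5.7211)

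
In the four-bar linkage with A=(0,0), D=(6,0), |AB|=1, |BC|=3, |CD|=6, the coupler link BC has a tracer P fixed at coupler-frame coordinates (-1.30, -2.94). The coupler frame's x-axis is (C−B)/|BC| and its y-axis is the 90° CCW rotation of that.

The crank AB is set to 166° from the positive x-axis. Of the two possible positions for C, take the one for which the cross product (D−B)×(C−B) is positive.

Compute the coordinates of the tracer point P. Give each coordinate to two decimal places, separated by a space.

0.78 -2.45

A=(0,0), D=(6.00,0)
B = A + 1.00·(cos166°, sin166°) = (-0.9703, 0.2419)
|BD| = 6.9745
circle(B,3.00) ∩ circle(D,6.00): a=1.5516, h=2.5676
  candidates: C₊=(0.6695,2.7541) cross=17.908; C₋=(0.4913,-2.3779) cross=-17.908
  mode + wants cross > 0 → take C=(0.6695,2.7541) (cross=17.908)
ex = (C−B)/|BC| = (0.5466,0.8374); ey = (-0.8374,0.5466)
P = B + -1.30·ex + -2.94·ey = (0.7811,-2.4537)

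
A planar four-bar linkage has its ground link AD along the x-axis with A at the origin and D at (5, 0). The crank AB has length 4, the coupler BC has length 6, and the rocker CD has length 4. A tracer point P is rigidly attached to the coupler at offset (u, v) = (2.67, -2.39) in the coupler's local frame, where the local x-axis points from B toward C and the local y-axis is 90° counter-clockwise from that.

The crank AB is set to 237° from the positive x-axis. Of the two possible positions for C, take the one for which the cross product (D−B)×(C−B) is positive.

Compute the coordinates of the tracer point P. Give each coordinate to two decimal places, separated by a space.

A=(0,0), D=(5.00,0)
B = A + 4.00·(cos237°, sin237°) = (-2.1786, -3.3547)
|BD| = 7.9237
circle(B,6.00) ∩ circle(D,4.00): a=5.2239, h=2.9514
  candidates: C₊=(1.3045,1.5308) cross=23.386; C₋=(3.8036,-3.8169) cross=-23.386
  mode + wants cross > 0 → take C=(1.3045,1.5308) (cross=23.386)
ex = (C−B)/|BC| = (0.5805,0.8143); ey = (-0.8143,0.5805)
P = B + 2.67·ex + -2.39·ey = (1.3175,-2.5681)

1.32 -2.57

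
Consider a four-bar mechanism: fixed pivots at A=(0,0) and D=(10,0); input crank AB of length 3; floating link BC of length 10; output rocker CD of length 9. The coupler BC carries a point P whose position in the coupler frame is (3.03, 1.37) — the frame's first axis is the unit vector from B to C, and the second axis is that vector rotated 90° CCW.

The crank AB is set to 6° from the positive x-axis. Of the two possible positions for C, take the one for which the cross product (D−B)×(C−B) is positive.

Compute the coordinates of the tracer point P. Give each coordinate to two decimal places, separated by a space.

3.41 3.61

A=(0,0), D=(10.00,0)
B = A + 3.00·(cos6°, sin6°) = (2.9836, 0.3136)
|BD| = 7.0234
circle(B,10.00) ∩ circle(D,9.00): a=4.8643, h=8.7372
  candidates: C₊=(8.2331,8.8249) cross=61.365; C₋=(7.4529,-8.6321) cross=-61.365
  mode + wants cross > 0 → take C=(8.2331,8.8249) (cross=61.365)
ex = (C−B)/|BC| = (0.5250,0.8511); ey = (-0.8511,0.5250)
P = B + 3.03·ex + 1.37·ey = (3.4081,3.6117)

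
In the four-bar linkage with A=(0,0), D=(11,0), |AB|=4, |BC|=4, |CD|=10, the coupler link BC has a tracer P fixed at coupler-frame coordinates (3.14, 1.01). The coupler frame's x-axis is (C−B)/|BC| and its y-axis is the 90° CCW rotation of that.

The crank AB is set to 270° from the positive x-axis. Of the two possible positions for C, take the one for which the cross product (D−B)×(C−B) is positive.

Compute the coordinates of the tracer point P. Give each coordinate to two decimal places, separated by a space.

A=(0,0), D=(11.00,0)
B = A + 4.00·(cos270°, sin270°) = (-0.0000, -4.0000)
|BD| = 11.7047
circle(B,4.00) ∩ circle(D,10.00): a=2.2640, h=3.2976
  candidates: C₊=(1.0008,-0.1272) cross=38.597; C₋=(3.2547,-6.3253) cross=-38.597
  mode + wants cross > 0 → take C=(1.0008,-0.1272) (cross=38.597)
ex = (C−B)/|BC| = (0.2502,0.9682); ey = (-0.9682,0.2502)
P = B + 3.14·ex + 1.01·ey = (-0.1922,-0.7072)

-0.19 -0.71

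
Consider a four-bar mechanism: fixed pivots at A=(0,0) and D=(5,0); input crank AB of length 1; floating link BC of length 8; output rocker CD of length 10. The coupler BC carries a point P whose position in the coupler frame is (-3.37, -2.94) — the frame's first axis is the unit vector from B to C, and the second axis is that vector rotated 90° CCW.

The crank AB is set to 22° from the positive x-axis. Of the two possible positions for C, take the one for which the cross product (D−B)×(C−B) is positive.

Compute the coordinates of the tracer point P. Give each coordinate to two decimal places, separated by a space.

A=(0,0), D=(5.00,0)
B = A + 1.00·(cos22°, sin22°) = (0.9272, 0.3746)
|BD| = 4.0900
circle(B,8.00) ∩ circle(D,10.00): a=-2.3560, h=7.6452
  candidates: C₊=(-0.7186,8.2035) cross=31.269; C₋=(-2.1191,-7.0227) cross=-31.269
  mode + wants cross > 0 → take C=(-0.7186,8.2035) (cross=31.269)
ex = (C−B)/|BC| = (-0.2057,0.9786); ey = (-0.9786,-0.2057)
P = B + -3.37·ex + -2.94·ey = (4.4976,-2.3185)

4.50 -2.32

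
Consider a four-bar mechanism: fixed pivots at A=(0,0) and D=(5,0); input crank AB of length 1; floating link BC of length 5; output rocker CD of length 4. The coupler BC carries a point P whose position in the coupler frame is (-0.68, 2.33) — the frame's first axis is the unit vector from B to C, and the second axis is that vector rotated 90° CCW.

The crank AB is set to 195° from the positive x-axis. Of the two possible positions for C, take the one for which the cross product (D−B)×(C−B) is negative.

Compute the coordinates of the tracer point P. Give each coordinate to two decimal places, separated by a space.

A=(0,0), D=(5.00,0)
B = A + 1.00·(cos195°, sin195°) = (-0.9659, -0.2588)
|BD| = 5.9715
circle(B,5.00) ∩ circle(D,4.00): a=3.7393, h=3.3192
  candidates: C₊=(2.6260,3.2194) cross=19.821; C₋=(2.9138,-3.4129) cross=-19.821
  mode - wants cross < 0 → take C=(2.9138,-3.4129) (cross=-19.821)
ex = (C−B)/|BC| = (0.7759,-0.6308); ey = (0.6308,0.7759)
P = B + -0.68·ex + 2.33·ey = (-0.0238,1.9781)

-0.02 1.98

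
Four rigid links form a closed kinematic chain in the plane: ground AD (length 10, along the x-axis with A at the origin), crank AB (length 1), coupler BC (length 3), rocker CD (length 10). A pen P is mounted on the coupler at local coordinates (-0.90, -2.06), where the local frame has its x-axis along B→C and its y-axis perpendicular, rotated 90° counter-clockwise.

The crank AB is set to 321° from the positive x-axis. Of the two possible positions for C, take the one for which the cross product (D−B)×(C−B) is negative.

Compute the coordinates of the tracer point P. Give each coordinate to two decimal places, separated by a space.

-1.25 0.34

A=(0,0), D=(10.00,0)
B = A + 1.00·(cos321°, sin321°) = (0.7771, -0.6293)
|BD| = 9.2443
circle(B,3.00) ∩ circle(D,10.00): a=-0.2998, h=2.9850
  candidates: C₊=(0.2748,2.3283) cross=27.594; C₋=(0.6812,-3.6278) cross=-27.594
  mode - wants cross < 0 → take C=(0.6812,-3.6278) (cross=-27.594)
ex = (C−B)/|BC| = (-0.0320,-0.9995); ey = (0.9995,-0.0320)
P = B + -0.90·ex + -2.06·ey = (-1.2530,0.3361)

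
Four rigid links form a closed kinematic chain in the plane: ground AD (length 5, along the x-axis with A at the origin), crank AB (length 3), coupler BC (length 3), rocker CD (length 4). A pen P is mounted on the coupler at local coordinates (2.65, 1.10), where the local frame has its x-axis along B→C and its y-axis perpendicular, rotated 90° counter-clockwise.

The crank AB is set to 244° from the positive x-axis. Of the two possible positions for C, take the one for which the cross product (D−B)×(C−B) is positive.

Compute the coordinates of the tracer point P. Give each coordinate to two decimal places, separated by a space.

A=(0,0), D=(5.00,0)
B = A + 3.00·(cos244°, sin244°) = (-1.3151, -2.6964)
|BD| = 6.8667
circle(B,3.00) ∩ circle(D,4.00): a=2.9236, h=0.6726
  candidates: C₊=(1.1096,-0.9298) cross=4.619; C₋=(1.6378,-2.1669) cross=-4.619
  mode + wants cross > 0 → take C=(1.1096,-0.9298) (cross=4.619)
ex = (C−B)/|BC| = (0.8082,0.5889); ey = (-0.5889,0.8082)
P = B + 2.65·ex + 1.10·ey = (0.1789,-0.2468)

0.18 -0.25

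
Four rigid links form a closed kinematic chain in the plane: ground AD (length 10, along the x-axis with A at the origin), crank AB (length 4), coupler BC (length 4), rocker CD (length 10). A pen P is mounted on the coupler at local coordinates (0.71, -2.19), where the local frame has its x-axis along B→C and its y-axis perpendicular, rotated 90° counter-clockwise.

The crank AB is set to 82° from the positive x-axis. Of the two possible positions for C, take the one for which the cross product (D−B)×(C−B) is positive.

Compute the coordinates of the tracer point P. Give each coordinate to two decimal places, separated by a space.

2.73 3.19

A=(0,0), D=(10.00,0)
B = A + 4.00·(cos82°, sin82°) = (0.5567, 3.9611)
|BD| = 10.2404
circle(B,4.00) ∩ circle(D,10.00): a=1.0188, h=3.8681
  candidates: C₊=(2.9924,7.1340) cross=39.611; C₋=(-0.0000,0.0000) cross=-39.611
  mode + wants cross > 0 → take C=(2.9924,7.1340) (cross=39.611)
ex = (C−B)/|BC| = (0.6089,0.7932); ey = (-0.7932,0.6089)
P = B + 0.71·ex + -2.19·ey = (2.7262,3.1907)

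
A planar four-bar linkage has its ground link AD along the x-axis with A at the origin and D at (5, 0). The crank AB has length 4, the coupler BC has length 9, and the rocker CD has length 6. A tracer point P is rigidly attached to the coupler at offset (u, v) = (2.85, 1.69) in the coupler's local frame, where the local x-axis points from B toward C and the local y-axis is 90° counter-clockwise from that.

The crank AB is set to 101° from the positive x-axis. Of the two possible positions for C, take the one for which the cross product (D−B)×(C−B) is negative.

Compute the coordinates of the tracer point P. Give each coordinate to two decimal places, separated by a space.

1.56 1.57

A=(0,0), D=(5.00,0)
B = A + 4.00·(cos101°, sin101°) = (-0.7632, 3.9265)
|BD| = 6.9737
circle(B,9.00) ∩ circle(D,6.00): a=6.7133, h=5.9943
  candidates: C₊=(8.1599,5.1005) cross=41.803; C₋=(1.4097,-4.8072) cross=-41.803
  mode - wants cross < 0 → take C=(1.4097,-4.8072) (cross=-41.803)
ex = (C−B)/|BC| = (0.2414,-0.9704); ey = (0.9704,0.2414)
P = B + 2.85·ex + 1.69·ey = (1.5649,1.5688)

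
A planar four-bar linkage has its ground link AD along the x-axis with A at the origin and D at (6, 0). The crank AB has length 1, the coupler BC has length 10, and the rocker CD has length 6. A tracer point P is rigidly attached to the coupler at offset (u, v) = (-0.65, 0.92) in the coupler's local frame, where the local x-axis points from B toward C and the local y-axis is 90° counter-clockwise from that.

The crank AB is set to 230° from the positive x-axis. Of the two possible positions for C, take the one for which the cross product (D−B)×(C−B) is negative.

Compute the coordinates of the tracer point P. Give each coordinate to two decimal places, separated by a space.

A=(0,0), D=(6.00,0)
B = A + 1.00·(cos230°, sin230°) = (-0.6428, -0.7660)
|BD| = 6.6868
circle(B,10.00) ∩ circle(D,6.00): a=8.1289, h=5.8241
  candidates: C₊=(6.7654,5.9510) cross=38.945; C₋=(8.0999,-5.6206) cross=-38.945
  mode - wants cross < 0 → take C=(8.0999,-5.6206) (cross=-38.945)
ex = (C−B)/|BC| = (0.8743,-0.4855); ey = (0.4855,0.8743)
P = B + -0.65·ex + 0.92·ey = (-0.7644,0.3538)

-0.76 0.35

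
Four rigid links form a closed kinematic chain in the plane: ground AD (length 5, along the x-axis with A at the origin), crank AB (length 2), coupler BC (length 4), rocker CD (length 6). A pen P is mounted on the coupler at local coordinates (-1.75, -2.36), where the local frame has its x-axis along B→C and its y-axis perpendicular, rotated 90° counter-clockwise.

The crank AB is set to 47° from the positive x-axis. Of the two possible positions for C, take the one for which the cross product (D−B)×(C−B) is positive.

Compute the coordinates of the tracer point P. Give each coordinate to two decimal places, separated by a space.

3.25 -0.79

A=(0,0), D=(5.00,0)
B = A + 2.00·(cos47°, sin47°) = (1.3640, 1.4627)
|BD| = 3.9192
circle(B,4.00) ∩ circle(D,6.00): a=-0.5920, h=3.9560
  candidates: C₊=(2.2912,5.3538) cross=15.504; C₋=(-0.6616,-1.9865) cross=-15.504
  mode + wants cross > 0 → take C=(2.2912,5.3538) (cross=15.504)
ex = (C−B)/|BC| = (0.2318,0.9728); ey = (-0.9728,0.2318)
P = B + -1.75·ex + -2.36·ey = (3.2540,-0.7867)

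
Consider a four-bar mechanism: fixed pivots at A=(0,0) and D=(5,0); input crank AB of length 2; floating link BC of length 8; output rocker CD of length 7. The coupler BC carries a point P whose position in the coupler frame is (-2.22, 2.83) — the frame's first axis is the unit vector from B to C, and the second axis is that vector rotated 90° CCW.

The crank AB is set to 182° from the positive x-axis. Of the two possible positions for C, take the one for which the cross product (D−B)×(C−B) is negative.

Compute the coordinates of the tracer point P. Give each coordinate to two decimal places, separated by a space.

-0.98 3.38

A=(0,0), D=(5.00,0)
B = A + 2.00·(cos182°, sin182°) = (-1.9988, -0.0698)
|BD| = 6.9991
circle(B,8.00) ∩ circle(D,7.00): a=4.5711, h=6.5654
  candidates: C₊=(2.5066,6.5409) cross=45.952; C₋=(2.6376,-6.5893) cross=-45.952
  mode - wants cross < 0 → take C=(2.6376,-6.5893) (cross=-45.952)
ex = (C−B)/|BC| = (0.5795,-0.8149); ey = (0.8149,0.5795)
P = B + -2.22·ex + 2.83·ey = (-0.9791,3.3795)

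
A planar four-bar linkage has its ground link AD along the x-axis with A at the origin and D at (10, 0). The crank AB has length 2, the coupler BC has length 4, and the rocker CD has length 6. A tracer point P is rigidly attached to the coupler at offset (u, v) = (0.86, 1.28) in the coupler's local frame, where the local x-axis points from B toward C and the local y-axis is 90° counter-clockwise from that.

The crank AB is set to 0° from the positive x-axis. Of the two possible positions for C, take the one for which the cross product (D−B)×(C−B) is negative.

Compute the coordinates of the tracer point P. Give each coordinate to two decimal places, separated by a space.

A=(0,0), D=(10.00,0)
B = A + 2.00·(cos0°, sin0°) = (2.0000, 0.0000)
|BD| = 8.0000
circle(B,4.00) ∩ circle(D,6.00): a=2.7500, h=2.9047
  candidates: C₊=(4.7500,2.9047) cross=23.238; C₋=(4.7500,-2.9047) cross=-23.238
  mode - wants cross < 0 → take C=(4.7500,-2.9047) (cross=-23.238)
ex = (C−B)/|BC| = (0.6875,-0.7262); ey = (0.7262,0.6875)
P = B + 0.86·ex + 1.28·ey = (3.5208,0.2555)

3.52 0.26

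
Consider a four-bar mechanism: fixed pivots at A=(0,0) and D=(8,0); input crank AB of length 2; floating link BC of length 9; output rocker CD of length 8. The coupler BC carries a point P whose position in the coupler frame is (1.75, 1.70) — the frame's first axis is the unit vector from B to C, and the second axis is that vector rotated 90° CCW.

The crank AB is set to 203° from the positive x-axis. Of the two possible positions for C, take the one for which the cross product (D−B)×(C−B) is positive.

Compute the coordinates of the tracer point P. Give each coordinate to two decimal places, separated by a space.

A=(0,0), D=(8.00,0)
B = A + 2.00·(cos203°, sin203°) = (-1.8410, -0.7815)
|BD| = 9.8720
circle(B,9.00) ∩ circle(D,8.00): a=5.7970, h=6.8844
  candidates: C₊=(3.3929,6.5402) cross=67.962; C₋=(4.4828,-7.1853) cross=-67.962
  mode + wants cross > 0 → take C=(3.3929,6.5402) (cross=67.962)
ex = (C−B)/|BC| = (0.5815,0.8135); ey = (-0.8135,0.5815)
P = B + 1.75·ex + 1.70·ey = (-2.2063,1.6308)

-2.21 1.63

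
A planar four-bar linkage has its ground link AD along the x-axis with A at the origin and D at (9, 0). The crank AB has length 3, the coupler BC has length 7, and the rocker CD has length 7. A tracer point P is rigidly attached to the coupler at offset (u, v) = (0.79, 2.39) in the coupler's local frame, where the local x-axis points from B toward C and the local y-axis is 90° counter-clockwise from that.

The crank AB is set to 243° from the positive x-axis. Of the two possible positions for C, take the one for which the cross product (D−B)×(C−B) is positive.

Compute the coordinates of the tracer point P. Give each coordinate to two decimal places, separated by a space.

A=(0,0), D=(9.00,0)
B = A + 3.00·(cos243°, sin243°) = (-1.3620, -2.6730)
|BD| = 10.7012
circle(B,7.00) ∩ circle(D,7.00): a=5.3506, h=4.5134
  candidates: C₊=(2.6916,3.0339) cross=48.299; C₋=(4.9464,-5.7069) cross=-48.299
  mode + wants cross > 0 → take C=(2.6916,3.0339) (cross=48.299)
ex = (C−B)/|BC| = (0.5791,0.8153); ey = (-0.8153,0.5791)
P = B + 0.79·ex + 2.39·ey = (-2.8530,-0.6449)

-2.85 -0.64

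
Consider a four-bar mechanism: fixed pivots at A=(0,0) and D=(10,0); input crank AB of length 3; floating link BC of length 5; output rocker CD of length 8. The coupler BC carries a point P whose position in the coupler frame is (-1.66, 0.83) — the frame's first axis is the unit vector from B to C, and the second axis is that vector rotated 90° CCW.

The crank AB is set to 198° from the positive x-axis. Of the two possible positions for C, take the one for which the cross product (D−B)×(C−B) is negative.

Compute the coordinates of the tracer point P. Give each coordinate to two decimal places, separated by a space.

-4.43 0.06

A=(0,0), D=(10.00,0)
B = A + 3.00·(cos198°, sin198°) = (-2.8532, -0.9271)
|BD| = 12.8866
circle(B,5.00) ∩ circle(D,8.00): a=4.9301, h=0.8333
  candidates: C₊=(2.0042,0.2587) cross=10.738; C₋=(2.1241,-1.4035) cross=-10.738
  mode - wants cross < 0 → take C=(2.1241,-1.4035) (cross=-10.738)
ex = (C−B)/|BC| = (0.9954,-0.0953); ey = (0.0953,0.9954)
P = B + -1.66·ex + 0.83·ey = (-4.4265,0.0574)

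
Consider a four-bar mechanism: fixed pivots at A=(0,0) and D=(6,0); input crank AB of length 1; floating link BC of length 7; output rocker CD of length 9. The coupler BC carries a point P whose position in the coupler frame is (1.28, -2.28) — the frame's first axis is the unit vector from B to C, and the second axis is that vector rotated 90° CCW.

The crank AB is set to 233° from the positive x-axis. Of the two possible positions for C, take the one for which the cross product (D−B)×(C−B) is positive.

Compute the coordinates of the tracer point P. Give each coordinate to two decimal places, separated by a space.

1.69 0.46

A=(0,0), D=(6.00,0)
B = A + 1.00·(cos233°, sin233°) = (-0.6018, -0.7986)
|BD| = 6.6499
circle(B,7.00) ∩ circle(D,9.00): a=0.9189, h=6.9394
  candidates: C₊=(-0.5229,6.2009) cross=46.147; C₋=(1.1439,-7.5775) cross=-46.147
  mode + wants cross > 0 → take C=(-0.5229,6.2009) (cross=46.147)
ex = (C−B)/|BC| = (0.0113,0.9999); ey = (-0.9999,0.0113)
P = B + 1.28·ex + -2.28·ey = (1.6925,0.4556)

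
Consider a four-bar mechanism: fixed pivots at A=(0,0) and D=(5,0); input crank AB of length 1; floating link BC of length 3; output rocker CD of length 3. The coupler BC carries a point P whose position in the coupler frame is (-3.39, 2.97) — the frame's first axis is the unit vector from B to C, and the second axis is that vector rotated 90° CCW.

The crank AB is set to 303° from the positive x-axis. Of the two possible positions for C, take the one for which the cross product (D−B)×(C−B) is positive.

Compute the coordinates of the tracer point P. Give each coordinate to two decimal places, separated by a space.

-3.89 -1.65

A=(0,0), D=(5.00,0)
B = A + 1.00·(cos303°, sin303°) = (0.5446, -0.8387)
|BD| = 4.5336
circle(B,3.00) ∩ circle(D,3.00): a=2.2668, h=1.9651
  candidates: C₊=(2.4088,1.5118) cross=8.909; C₋=(3.1358,-2.3505) cross=-8.909
  mode + wants cross > 0 → take C=(2.4088,1.5118) (cross=8.909)
ex = (C−B)/|BC| = (0.6214,0.7835); ey = (-0.7835,0.6214)
P = B + -3.39·ex + 2.97·ey = (-3.8889,-1.6492)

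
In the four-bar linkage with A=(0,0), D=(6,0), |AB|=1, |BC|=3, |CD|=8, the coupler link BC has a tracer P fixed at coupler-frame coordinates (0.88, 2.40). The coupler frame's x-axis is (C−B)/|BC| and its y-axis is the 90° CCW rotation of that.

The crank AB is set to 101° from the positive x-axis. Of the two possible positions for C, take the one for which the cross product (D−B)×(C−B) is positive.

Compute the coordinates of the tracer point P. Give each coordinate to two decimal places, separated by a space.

-2.74 1.18

A=(0,0), D=(6.00,0)
B = A + 1.00·(cos101°, sin101°) = (-0.1908, 0.9816)
|BD| = 6.2682
circle(B,3.00) ∩ circle(D,8.00): a=-1.2532, h=2.7257
  candidates: C₊=(-1.0017,3.8700) cross=17.085; C₋=(-1.8554,-1.5142) cross=-17.085
  mode + wants cross > 0 → take C=(-1.0017,3.8700) (cross=17.085)
ex = (C−B)/|BC| = (-0.2703,0.9628); ey = (-0.9628,-0.2703)
P = B + 0.88·ex + 2.40·ey = (-2.7393,1.1802)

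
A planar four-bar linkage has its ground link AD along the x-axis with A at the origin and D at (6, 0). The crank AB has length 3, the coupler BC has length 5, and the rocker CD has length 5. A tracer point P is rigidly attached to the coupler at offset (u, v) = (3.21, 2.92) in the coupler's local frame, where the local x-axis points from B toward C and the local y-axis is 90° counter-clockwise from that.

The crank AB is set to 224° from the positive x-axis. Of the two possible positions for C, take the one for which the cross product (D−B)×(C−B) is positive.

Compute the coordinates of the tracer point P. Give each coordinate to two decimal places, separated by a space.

A=(0,0), D=(6.00,0)
B = A + 3.00·(cos224°, sin224°) = (-2.1580, -2.0840)
|BD| = 8.4200
circle(B,5.00) ∩ circle(D,5.00): a=4.2100, h=2.6974
  candidates: C₊=(1.2534,1.5715) cross=22.712; C₋=(2.5886,-3.6555) cross=-22.712
  mode + wants cross > 0 → take C=(1.2534,1.5715) (cross=22.712)
ex = (C−B)/|BC| = (0.6823,0.7311); ey = (-0.7311,0.6823)
P = B + 3.21·ex + 2.92·ey = (-2.1027,2.2551)

-2.10 2.26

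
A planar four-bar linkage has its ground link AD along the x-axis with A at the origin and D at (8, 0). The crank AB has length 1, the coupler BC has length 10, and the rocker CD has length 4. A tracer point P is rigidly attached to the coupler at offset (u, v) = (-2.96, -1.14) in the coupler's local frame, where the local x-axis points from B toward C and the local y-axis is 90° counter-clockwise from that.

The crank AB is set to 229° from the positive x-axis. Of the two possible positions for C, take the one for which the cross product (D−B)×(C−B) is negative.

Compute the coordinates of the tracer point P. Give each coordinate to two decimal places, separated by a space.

A=(0,0), D=(8.00,0)
B = A + 1.00·(cos229°, sin229°) = (-0.6561, -0.7547)
|BD| = 8.6889
circle(B,10.00) ∩ circle(D,4.00): a=9.1782, h=3.9700
  candidates: C₊=(8.1426,3.9975) cross=34.495; C₋=(8.8323,-3.9125) cross=-34.495
  mode - wants cross < 0 → take C=(8.8323,-3.9125) (cross=-34.495)
ex = (C−B)/|BC| = (0.9488,-0.3158); ey = (0.3158,0.9488)
P = B + -2.96·ex + -1.14·ey = (-3.8246,-0.9017)

-3.82 -0.90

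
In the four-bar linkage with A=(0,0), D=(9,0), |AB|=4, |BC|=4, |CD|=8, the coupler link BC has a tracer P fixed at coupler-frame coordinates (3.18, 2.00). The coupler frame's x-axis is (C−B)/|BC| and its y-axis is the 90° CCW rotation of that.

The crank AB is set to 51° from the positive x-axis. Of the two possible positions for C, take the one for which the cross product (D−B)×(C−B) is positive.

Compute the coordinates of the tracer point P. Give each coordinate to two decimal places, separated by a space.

A=(0,0), D=(9.00,0)
B = A + 4.00·(cos51°, sin51°) = (2.5173, 3.1086)
|BD| = 7.1895
circle(B,4.00) ∩ circle(D,8.00): a=0.2565, h=3.9918
  candidates: C₊=(4.4746,6.5970) cross=28.699; C₋=(1.0227,-0.6017) cross=-28.699
  mode + wants cross > 0 → take C=(4.4746,6.5970) (cross=28.699)
ex = (C−B)/|BC| = (0.4893,0.8721); ey = (-0.8721,0.4893)
P = B + 3.18·ex + 2.00·ey = (2.3291,6.8605)

2.33 6.86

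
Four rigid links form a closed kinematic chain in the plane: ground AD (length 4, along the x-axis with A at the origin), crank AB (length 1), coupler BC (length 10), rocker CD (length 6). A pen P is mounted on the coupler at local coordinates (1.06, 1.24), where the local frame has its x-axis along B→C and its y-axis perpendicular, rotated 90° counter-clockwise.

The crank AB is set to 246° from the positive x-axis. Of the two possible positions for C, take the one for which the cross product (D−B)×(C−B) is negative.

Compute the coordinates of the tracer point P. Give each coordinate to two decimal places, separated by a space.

0.83 0.15

A=(0,0), D=(4.00,0)
B = A + 1.00·(cos246°, sin246°) = (-0.4067, -0.9135)
|BD| = 4.5004
circle(B,10.00) ∩ circle(D,6.00): a=9.3606, h=3.5183
  candidates: C₊=(8.0448,4.4316) cross=15.834; C₋=(9.4732,-2.4585) cross=-15.834
  mode - wants cross < 0 → take C=(9.4732,-2.4585) (cross=-15.834)
ex = (C−B)/|BC| = (0.9880,-0.1545); ey = (0.1545,0.9880)
P = B + 1.06·ex + 1.24·ey = (0.8321,0.1478)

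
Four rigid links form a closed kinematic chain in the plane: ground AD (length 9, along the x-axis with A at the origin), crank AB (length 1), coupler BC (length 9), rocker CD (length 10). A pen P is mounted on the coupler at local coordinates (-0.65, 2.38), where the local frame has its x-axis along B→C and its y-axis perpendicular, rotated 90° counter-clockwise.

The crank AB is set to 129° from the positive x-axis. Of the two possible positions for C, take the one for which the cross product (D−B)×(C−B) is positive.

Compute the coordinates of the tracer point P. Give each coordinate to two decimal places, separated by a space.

-3.02 1.40

A=(0,0), D=(9.00,0)
B = A + 1.00·(cos129°, sin129°) = (-0.6293, 0.7771)
|BD| = 9.6606
circle(B,9.00) ∩ circle(D,10.00): a=3.8469, h=8.1364
  candidates: C₊=(3.8597,8.5777) cross=78.603; C₋=(2.5506,-7.6424) cross=-78.603
  mode + wants cross > 0 → take C=(3.8597,8.5777) (cross=78.603)
ex = (C−B)/|BC| = (0.4988,0.8667); ey = (-0.8667,0.4988)
P = B + -0.65·ex + 2.38·ey = (-3.0163,1.4009)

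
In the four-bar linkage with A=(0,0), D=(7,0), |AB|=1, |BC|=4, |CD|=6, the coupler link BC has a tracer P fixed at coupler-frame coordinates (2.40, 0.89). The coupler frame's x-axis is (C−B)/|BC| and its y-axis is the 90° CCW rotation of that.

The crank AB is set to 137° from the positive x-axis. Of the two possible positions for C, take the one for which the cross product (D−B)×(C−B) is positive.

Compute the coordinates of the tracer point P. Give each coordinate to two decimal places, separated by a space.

0.35 3.00

A=(0,0), D=(7.00,0)
B = A + 1.00·(cos137°, sin137°) = (-0.7314, 0.6820)
|BD| = 7.7614
circle(B,4.00) ∩ circle(D,6.00): a=2.5923, h=3.0463
  candidates: C₊=(2.1186,3.4888) cross=23.644; C₋=(1.5832,-2.5803) cross=-23.644
  mode + wants cross > 0 → take C=(2.1186,3.4888) (cross=23.644)
ex = (C−B)/|BC| = (0.7125,0.7017); ey = (-0.7017,0.7125)
P = B + 2.40·ex + 0.89·ey = (0.3541,3.0002)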